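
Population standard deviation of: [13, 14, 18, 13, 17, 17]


Mean = 92/6 = 46/3
  (13-46/3)²=49/9
  (14-46/3)²=16/9
  (18-46/3)²=64/9
  (13-46/3)²=49/9
  (17-46/3)²=25/9
  (17-46/3)²=25/9
Σ(x-μ)² = 76/3
σ² = (76/3)/6 = 38/9

σ = √(38/9) ≈ 2.0548


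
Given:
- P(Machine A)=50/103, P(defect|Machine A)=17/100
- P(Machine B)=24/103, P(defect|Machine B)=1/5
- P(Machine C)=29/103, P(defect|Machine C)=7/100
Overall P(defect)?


P(B) = Σ P(B|Aᵢ)×P(Aᵢ)
  17/100×50/103 = 17/206
  1/5×24/103 = 24/515
  7/100×29/103 = 203/10300
Sum = 1533/10300

P(defect) = 1533/10300 ≈ 14.88%


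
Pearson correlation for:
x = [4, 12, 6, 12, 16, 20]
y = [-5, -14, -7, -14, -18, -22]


n=6, Σx=70, Σy=-80, Σxy=-1126, Σx²=996, Σy²=1274
r = (6×(-1126) - 70×(-80))/√((6×996 - 70²)(6×1274 - (-80)²))
= -1156/√(1076×1244) = -1156/√1338544 ≈ -1156/1156.9546 ≈ -0.9992

r ≈ -0.9992


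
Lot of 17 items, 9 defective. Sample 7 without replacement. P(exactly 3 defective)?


Hypergeometric: C(9,3)×C(8,4)/C(17,7)
= 84×70/19448 = 735/2431

P(X=3) = 735/2431 ≈ 30.23%


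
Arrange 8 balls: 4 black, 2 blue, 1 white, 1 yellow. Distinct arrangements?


8!/(4!×2!×1!×1!) = 840

840


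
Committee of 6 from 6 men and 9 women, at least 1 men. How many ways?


Count by #men:
  1M,5W: C(6,1)×C(9,5)=756
  2M,4W: C(6,2)×C(9,4)=1890
  3M,3W: C(6,3)×C(9,3)=1680
  4M,2W: C(6,4)×C(9,2)=540
  5M,1W: C(6,5)×C(9,1)=54
  6M,0W: C(6,6)×C(9,0)=1
Total = 4921

4921


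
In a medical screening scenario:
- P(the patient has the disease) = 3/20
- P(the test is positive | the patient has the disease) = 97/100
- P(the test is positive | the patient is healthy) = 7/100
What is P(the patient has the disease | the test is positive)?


Using Bayes' theorem:
P(A|B) = P(B|A)·P(A) / P(B)

P(the test is positive) = 97/100 × 3/20 + 7/100 × 17/20
= 291/2000 + 119/2000 = 41/200

P(the patient has the disease|the test is positive) = (291/2000) / (41/200) = 291/410

P(the patient has the disease|the test is positive) = 291/410 ≈ 70.98%


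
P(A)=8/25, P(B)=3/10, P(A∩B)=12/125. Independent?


P(A)×P(B) = 12/125
P(A∩B) = 12/125
Equal ✓ → Independent

Yes, independent


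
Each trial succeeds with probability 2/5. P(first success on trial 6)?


Geometric: P(X=6) = (1-p)^(k-1)×p = (3/5)^5×2/5 = 486/15625

P(X=6) = 486/15625 ≈ 3.11%


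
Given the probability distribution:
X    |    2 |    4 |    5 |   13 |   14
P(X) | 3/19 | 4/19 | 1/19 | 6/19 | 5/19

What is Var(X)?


E[X] = 175/19
E[X²] = 2095/19
Var(X) = E[X²] - (E[X])² = 2095/19 - 30625/361 = 9180/361

Var(X) = 9180/361 ≈ 25.4294


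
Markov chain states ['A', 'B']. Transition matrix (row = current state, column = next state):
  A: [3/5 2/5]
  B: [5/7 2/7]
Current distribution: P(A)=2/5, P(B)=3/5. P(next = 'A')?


P(next=A) = Σᵢ P(now=i)×P(i→A)
= 2/5×3/5 + 3/5×5/7
= 6/25 + 3/7 = 117/175

P = 117/175 ≈ 0.6686


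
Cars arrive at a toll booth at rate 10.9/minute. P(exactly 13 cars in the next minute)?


Poisson(λ=10.9): P(X=13) = e^(-λ)×λ^k/k!
= e^(-10.9) × 10.9^13 / 13!
≈ 1.8458234e-05 × 3.06580461214e+13 / 6227020800 ≈ 0.090877

P(X=13) ≈ 0.090877 ≈ 9.09%


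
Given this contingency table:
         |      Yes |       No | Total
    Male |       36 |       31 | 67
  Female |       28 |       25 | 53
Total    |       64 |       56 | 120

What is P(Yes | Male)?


P(Yes | Male) = 36/(36+31) = 36/67

P(Yes|Male) = 36/67 ≈ 53.73%


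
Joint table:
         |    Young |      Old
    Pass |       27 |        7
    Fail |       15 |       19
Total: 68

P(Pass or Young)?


P(Pass∨Young) = P(Pass) + P(Young) - P(Pass∧Young)
= (34 + 42 - 27)/68 = 49/68

P = 49/68 ≈ 72.06%


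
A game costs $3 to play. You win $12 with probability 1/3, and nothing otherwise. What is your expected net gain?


E[gain] = (12-3)×1/3 + (-3)×2/3
= 3 - 2 = 1

Expected net gain = $1 ≈ $1.00


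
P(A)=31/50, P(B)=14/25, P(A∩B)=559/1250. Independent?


P(A)×P(B) = 217/625
P(A∩B) = 559/1250
Not equal → NOT independent

No, not independent


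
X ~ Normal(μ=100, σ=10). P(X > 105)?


z = (105-100)/10 = 0.5
P(X > 105) = 1 - P(Z ≤ 0.5) = 1 - 0.6915 = 0.3085

P(X > 105) ≈ 0.3085


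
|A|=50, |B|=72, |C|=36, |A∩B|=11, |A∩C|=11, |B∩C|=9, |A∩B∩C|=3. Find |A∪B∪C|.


|A∪B∪C| = 50+72+36-11-11-9+3 = 130

|A∪B∪C| = 130


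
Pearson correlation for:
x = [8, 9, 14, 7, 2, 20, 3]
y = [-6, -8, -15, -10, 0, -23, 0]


n=7, Σx=63, Σy=-62, Σxy=-860, Σx²=803, Σy²=954
r = (7×(-860) - 63×(-62))/√((7×803 - 63²)(7×954 - (-62)²))
= -2114/√(1652×2834) = -2114/√4681768 ≈ -2114/2163.7394 ≈ -0.9770

r ≈ -0.9770


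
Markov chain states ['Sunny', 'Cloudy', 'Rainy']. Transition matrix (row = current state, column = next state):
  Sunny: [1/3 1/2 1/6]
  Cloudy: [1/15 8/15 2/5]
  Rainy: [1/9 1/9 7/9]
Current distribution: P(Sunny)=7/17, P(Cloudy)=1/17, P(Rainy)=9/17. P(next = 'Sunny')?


P(next=Sunny) = Σᵢ P(now=i)×P(i→Sunny)
= 7/17×1/3 + 1/17×1/15 + 9/17×1/9
= 7/51 + 1/255 + 1/17 = 1/5

P = 1/5 ≈ 0.2000


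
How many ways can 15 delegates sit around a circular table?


Circular arrangements of 15 distinct objects: fix one position to break rotational symmetry.
(n-1)! = 14! = 87178291200

87178291200


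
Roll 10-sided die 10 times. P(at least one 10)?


P(no 10)^10 = (9/10)^10 = 3486784401/10000000000
P(≥1) = 1 - 3486784401/10000000000 = 6513215599/10000000000

P = 6513215599/10000000000 ≈ 65.13%


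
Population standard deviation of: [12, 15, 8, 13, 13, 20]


Mean = 81/6 = 27/2
  (12-27/2)²=9/4
  (15-27/2)²=9/4
  (8-27/2)²=121/4
  (13-27/2)²=1/4
  (13-27/2)²=1/4
  (20-27/2)²=169/4
Σ(x-μ)² = 155/2
σ² = (155/2)/6 = 155/12

σ = √(155/12) ≈ 3.5940


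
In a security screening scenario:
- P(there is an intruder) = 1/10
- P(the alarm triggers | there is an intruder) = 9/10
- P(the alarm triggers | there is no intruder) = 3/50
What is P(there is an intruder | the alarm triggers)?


Using Bayes' theorem:
P(A|B) = P(B|A)·P(A) / P(B)

P(the alarm triggers) = 9/10 × 1/10 + 3/50 × 9/10
= 9/100 + 27/500 = 18/125

P(there is an intruder|the alarm triggers) = (9/100) / (18/125) = 5/8

P(there is an intruder|the alarm triggers) = 5/8 ≈ 62.50%


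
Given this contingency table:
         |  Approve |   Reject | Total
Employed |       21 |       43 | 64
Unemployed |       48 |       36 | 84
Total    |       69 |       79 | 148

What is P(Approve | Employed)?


P(Approve | Employed) = 21/(21+43) = 21/64

P(Approve|Employed) = 21/64 ≈ 32.81%


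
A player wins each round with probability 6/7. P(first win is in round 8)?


Geometric: P(X=8) = (1-p)^(k-1)×p = (1/7)^7×6/7 = 6/5764801

P(X=8) = 6/5764801 ≈ 0.00%


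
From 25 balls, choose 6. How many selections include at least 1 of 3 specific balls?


Complement: C(25,6) - C(22,6) = 177100 - 74613 = 102487

102487


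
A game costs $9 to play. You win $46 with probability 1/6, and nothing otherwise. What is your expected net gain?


E[gain] = (46-9)×1/6 + (-9)×5/6
= 37/6 - 15/2 = -4/3

Expected net gain = $-4/3 ≈ $-1.33


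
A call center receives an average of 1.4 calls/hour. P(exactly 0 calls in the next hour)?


Poisson(λ=1.4): P(X=0) = e^(-λ)×λ^k/k!
= e^(-1.4) × 1.4^0 / 0!
≈ 0.2465969639 × 1 / 1 ≈ 0.246597

P(X=0) ≈ 0.246597 ≈ 24.66%


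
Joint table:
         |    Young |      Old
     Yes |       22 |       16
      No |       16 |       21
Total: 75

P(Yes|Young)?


P(Yes|Young) = 22/(22+16) = 22/38 = 11/19

P = 11/19 ≈ 57.89%


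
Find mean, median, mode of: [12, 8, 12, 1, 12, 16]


Sorted: [1, 8, 12, 12, 12, 16]
Mean = 61/6
Median = 12
Freq: {12: 3, 8: 1, 1: 1, 16: 1}
Mode: [12]

Mean=61/6, Median=12, Mode=12


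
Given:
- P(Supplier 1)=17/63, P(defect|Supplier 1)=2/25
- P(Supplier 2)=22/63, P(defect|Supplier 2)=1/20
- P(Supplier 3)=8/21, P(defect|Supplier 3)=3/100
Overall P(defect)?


P(B) = Σ P(B|Aᵢ)×P(Aᵢ)
  2/25×17/63 = 34/1575
  1/20×22/63 = 11/630
  3/100×8/21 = 2/175
Sum = 53/1050

P(defect) = 53/1050 ≈ 5.05%


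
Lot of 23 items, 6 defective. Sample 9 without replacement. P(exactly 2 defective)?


Hypergeometric: C(6,2)×C(17,7)/C(23,9)
= 15×19448/817190 = 156/437

P(X=2) = 156/437 ≈ 35.70%


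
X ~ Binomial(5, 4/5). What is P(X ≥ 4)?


P(X ≥ 4) = Σ P(X=i) for i=4..5
P(X=4) = 256/625
P(X=5) = 1024/3125
Sum = 2304/3125

P(X ≥ 4) = 2304/3125 ≈ 73.73%


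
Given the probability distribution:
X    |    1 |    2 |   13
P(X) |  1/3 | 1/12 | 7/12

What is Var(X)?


E[X] = 97/12
E[X²] = 397/4
Var(X) = E[X²] - (E[X])² = 397/4 - 9409/144 = 4883/144

Var(X) = 4883/144 ≈ 33.9097


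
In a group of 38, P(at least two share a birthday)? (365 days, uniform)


P(all different) = Π(365-i)/365 for i=0..37
= 0.135932
P(match) = 1 - 0.135932 = 0.864068

P ≈ 0.8641 ≈ 86.41%


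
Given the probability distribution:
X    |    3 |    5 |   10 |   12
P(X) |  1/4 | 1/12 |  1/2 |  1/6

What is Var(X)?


E[X] = 49/6
E[X²] = 235/3
Var(X) = E[X²] - (E[X])² = 235/3 - 2401/36 = 419/36

Var(X) = 419/36 ≈ 11.6389


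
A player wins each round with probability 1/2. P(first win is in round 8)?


Geometric: P(X=8) = (1-p)^(k-1)×p = (1/2)^7×1/2 = 1/256

P(X=8) = 1/256 ≈ 0.39%


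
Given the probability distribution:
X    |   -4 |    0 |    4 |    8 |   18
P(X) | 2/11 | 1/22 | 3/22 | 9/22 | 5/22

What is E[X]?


E[X] = Σ x·P(X=x)
= (-4)×(2/11) + (0)×(1/22) + (4)×(3/22) + (8)×(9/22) + (18)×(5/22)
= 79/11

E[X] = 79/11


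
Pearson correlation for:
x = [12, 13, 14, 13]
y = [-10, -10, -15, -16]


n=4, Σx=52, Σy=-51, Σxy=-668, Σx²=678, Σy²=681
r = (4×(-668) - 52×(-51))/√((4×678 - 52²)(4×681 - (-51)²))
= -20/√(8×123) = -20/√984 ≈ -20/31.3688 ≈ -0.6376

r ≈ -0.6376


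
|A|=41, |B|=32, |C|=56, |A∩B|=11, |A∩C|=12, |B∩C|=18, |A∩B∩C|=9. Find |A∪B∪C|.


|A∪B∪C| = 41+32+56-11-12-18+9 = 97

|A∪B∪C| = 97


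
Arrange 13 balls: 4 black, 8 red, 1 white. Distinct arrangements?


13!/(4!×8!×1!) = 6435

6435


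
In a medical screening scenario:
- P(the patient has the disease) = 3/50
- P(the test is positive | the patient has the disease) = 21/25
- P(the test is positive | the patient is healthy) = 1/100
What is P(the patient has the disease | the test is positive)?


Using Bayes' theorem:
P(A|B) = P(B|A)·P(A) / P(B)

P(the test is positive) = 21/25 × 3/50 + 1/100 × 47/50
= 63/1250 + 47/5000 = 299/5000

P(the patient has the disease|the test is positive) = (63/1250) / (299/5000) = 252/299

P(the patient has the disease|the test is positive) = 252/299 ≈ 84.28%


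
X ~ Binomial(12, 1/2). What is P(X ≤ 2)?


P(X ≤ 2) = Σ P(X=i) for i=0..2
P(X=0) = 1/4096
P(X=1) = 3/1024
P(X=2) = 33/2048
Sum = 79/4096

P(X ≤ 2) = 79/4096 ≈ 1.93%


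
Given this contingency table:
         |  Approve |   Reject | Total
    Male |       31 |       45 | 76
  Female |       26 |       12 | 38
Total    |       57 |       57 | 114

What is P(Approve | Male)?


P(Approve | Male) = 31/(31+45) = 31/76

P(Approve|Male) = 31/76 ≈ 40.79%


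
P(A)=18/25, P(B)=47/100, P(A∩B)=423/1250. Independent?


P(A)×P(B) = 423/1250
P(A∩B) = 423/1250
Equal ✓ → Independent

Yes, independent


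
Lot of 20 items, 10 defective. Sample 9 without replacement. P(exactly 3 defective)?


Hypergeometric: C(10,3)×C(10,6)/C(20,9)
= 120×210/167960 = 630/4199

P(X=3) = 630/4199 ≈ 15.00%


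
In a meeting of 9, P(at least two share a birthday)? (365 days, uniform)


P(all different) = Π(365-i)/365 for i=0..8
= 0.905376
P(match) = 1 - 0.905376 = 0.094624

P ≈ 0.0946 ≈ 9.46%


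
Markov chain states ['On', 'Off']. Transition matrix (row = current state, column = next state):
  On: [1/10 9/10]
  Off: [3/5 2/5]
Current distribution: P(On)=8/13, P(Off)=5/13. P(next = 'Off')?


P(next=Off) = Σᵢ P(now=i)×P(i→Off)
= 8/13×9/10 + 5/13×2/5
= 36/65 + 2/13 = 46/65

P = 46/65 ≈ 0.7077


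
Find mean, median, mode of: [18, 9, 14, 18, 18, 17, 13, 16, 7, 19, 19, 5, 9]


Sorted: [5, 7, 9, 9, 13, 14, 16, 17, 18, 18, 18, 19, 19]
Mean = 182/13 = 14
Median = 16
Freq: {18: 3, 9: 2, 14: 1, 17: 1, 13: 1, 16: 1, 7: 1, 19: 2, 5: 1}
Mode: [18]

Mean=14, Median=16, Mode=18


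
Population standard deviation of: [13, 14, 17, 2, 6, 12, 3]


Mean = 67/7
  (13-67/7)²=576/49
  (14-67/7)²=961/49
  (17-67/7)²=2704/49
  (2-67/7)²=2809/49
  (6-67/7)²=625/49
  (12-67/7)²=289/49
  (3-67/7)²=2116/49
Σ(x-μ)² = 1440/7
σ² = (1440/7)/7 = 1440/49

σ = √(1440/49) ≈ 5.4210


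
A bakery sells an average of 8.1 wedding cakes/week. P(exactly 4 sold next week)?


Poisson(λ=8.1): P(X=4) = e^(-λ)×λ^k/k!
= e^(-8.1) × 8.1^4 / 4!
≈ 0.0003035391381 × 4304.6721 / 24 ≈ 0.054443

P(X=4) ≈ 0.054443 ≈ 5.44%


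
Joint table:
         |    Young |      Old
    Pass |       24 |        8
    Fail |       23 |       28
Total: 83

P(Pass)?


P(Pass) = (24+8)/83 = 32/83

P(Pass) = 32/83 ≈ 38.55%


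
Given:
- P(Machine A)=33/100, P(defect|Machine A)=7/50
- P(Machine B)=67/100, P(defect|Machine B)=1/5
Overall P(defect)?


P(B) = Σ P(B|Aᵢ)×P(Aᵢ)
  7/50×33/100 = 231/5000
  1/5×67/100 = 67/500
Sum = 901/5000

P(defect) = 901/5000 ≈ 18.02%


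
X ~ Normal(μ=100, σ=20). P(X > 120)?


z = (120-100)/20 = 1.0
P(X > 120) = 1 - P(Z ≤ 1.0) = 1 - 0.8413 = 0.1587

P(X > 120) ≈ 0.1587


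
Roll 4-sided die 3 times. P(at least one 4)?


P(no 4)^3 = (3/4)^3 = 27/64
P(≥1) = 1 - 27/64 = 37/64

P = 37/64 ≈ 57.81%


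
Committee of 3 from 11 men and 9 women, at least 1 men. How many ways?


Count by #men:
  1M,2W: C(11,1)×C(9,2)=396
  2M,1W: C(11,2)×C(9,1)=495
  3M,0W: C(11,3)×C(9,0)=165
Total = 1056

1056


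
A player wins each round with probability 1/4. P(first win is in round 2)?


Geometric: P(X=2) = (1-p)^(k-1)×p = (3/4)^1×1/4 = 3/16

P(X=2) = 3/16 ≈ 18.75%


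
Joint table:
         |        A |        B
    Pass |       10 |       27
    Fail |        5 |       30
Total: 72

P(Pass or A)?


P(Pass∨A) = P(Pass) + P(A) - P(Pass∧A)
= (37 + 15 - 10)/72 = 42/72 = 7/12

P = 7/12 ≈ 58.33%


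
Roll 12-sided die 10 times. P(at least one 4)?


P(no 4)^10 = (11/12)^10 = 25937424601/61917364224
P(≥1) = 1 - 25937424601/61917364224 = 35979939623/61917364224

P = 35979939623/61917364224 ≈ 58.11%


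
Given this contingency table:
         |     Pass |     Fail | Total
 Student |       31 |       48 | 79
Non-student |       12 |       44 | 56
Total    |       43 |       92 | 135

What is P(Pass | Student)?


P(Pass | Student) = 31/(31+48) = 31/79

P(Pass|Student) = 31/79 ≈ 39.24%


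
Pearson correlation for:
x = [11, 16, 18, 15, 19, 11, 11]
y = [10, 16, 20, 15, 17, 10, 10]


n=7, Σx=101, Σy=98, Σxy=1494, Σx²=1529, Σy²=1470
r = (7×1494 - 101×98)/√((7×1529 - 101²)(7×1470 - 98²))
= 560/√(502×686) = 560/√344372 ≈ 560/586.8322 ≈ 0.9543

r ≈ 0.9543


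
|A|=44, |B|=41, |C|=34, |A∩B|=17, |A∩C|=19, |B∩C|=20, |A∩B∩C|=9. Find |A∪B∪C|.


|A∪B∪C| = 44+41+34-17-19-20+9 = 72

|A∪B∪C| = 72


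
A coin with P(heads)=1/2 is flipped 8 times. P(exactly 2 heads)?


Binomial: P(X=2) = C(8,2)×p^2×(1-p)^6
= 28 × 1/4 × 1/64 = 7/64

P(X=2) = 7/64 ≈ 10.94%


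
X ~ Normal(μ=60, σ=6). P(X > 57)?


z = (57-60)/6 = -0.5
P(X > 57) = 1 - P(Z ≤ -0.5) = 1 - 0.3085 = 0.6915

P(X > 57) ≈ 0.6915


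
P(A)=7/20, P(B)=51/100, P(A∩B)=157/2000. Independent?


P(A)×P(B) = 357/2000
P(A∩B) = 157/2000
Not equal → NOT independent

No, not independent


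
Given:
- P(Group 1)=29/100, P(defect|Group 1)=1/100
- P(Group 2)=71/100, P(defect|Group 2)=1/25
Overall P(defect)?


P(B) = Σ P(B|Aᵢ)×P(Aᵢ)
  1/100×29/100 = 29/10000
  1/25×71/100 = 71/2500
Sum = 313/10000

P(defect) = 313/10000 ≈ 3.13%


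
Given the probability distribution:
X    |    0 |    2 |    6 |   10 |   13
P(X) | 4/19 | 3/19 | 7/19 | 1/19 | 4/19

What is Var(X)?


E[X] = 110/19
E[X²] = 1040/19
Var(X) = E[X²] - (E[X])² = 1040/19 - 12100/361 = 7660/361

Var(X) = 7660/361 ≈ 21.2188


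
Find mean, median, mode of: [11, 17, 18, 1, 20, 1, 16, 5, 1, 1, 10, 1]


Sorted: [1, 1, 1, 1, 1, 5, 10, 11, 16, 17, 18, 20]
Mean = 102/12 = 17/2
Median = 15/2
Freq: {11: 1, 17: 1, 18: 1, 1: 5, 20: 1, 16: 1, 5: 1, 10: 1}
Mode: [1]

Mean=17/2, Median=15/2, Mode=1


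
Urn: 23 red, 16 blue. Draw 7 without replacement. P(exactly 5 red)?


Hypergeometric: C(23,5)×C(16,2)/C(39,7)
= 33649×120/15380937 = 6440/24531

P(X=5) = 6440/24531 ≈ 26.25%


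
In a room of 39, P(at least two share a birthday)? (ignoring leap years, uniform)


P(all different) = Π(365-i)/365 for i=0..38
= 0.121780
P(match) = 1 - 0.121780 = 0.878220

P ≈ 0.8782 ≈ 87.82%


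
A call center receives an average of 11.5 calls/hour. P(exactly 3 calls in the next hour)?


Poisson(λ=11.5): P(X=3) = e^(-λ)×λ^k/k!
= e^(-11.5) × 11.5^3 / 3!
≈ 1.01300936e-05 × 1520.875 / 6 ≈ 0.002568

P(X=3) ≈ 0.002568 ≈ 0.26%


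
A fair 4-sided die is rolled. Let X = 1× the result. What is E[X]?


E[die] = (1+4)/2 = 5/2
E[X] = 1 × 5/2 = 5/2

E[X] = 5/2


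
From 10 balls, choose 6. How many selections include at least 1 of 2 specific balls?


Complement: C(10,6) - C(8,6) = 210 - 28 = 182

182


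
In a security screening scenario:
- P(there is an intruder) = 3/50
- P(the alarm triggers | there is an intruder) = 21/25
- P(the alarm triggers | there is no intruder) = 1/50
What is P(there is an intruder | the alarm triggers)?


Using Bayes' theorem:
P(A|B) = P(B|A)·P(A) / P(B)

P(the alarm triggers) = 21/25 × 3/50 + 1/50 × 47/50
= 63/1250 + 47/2500 = 173/2500

P(there is an intruder|the alarm triggers) = (63/1250) / (173/2500) = 126/173

P(there is an intruder|the alarm triggers) = 126/173 ≈ 72.83%


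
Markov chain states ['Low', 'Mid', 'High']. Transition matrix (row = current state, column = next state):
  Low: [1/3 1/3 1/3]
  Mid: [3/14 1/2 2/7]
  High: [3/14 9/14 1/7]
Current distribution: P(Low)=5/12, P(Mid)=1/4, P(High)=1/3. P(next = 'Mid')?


P(next=Mid) = Σᵢ P(now=i)×P(i→Mid)
= 5/12×1/3 + 1/4×1/2 + 1/3×9/14
= 5/36 + 1/8 + 3/14 = 241/504

P = 241/504 ≈ 0.4782


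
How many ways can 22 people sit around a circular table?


Circular arrangements of 22 distinct objects: fix one position to break rotational symmetry.
(n-1)! = 21! = 51090942171709440000

51090942171709440000


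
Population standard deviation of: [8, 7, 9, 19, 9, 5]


Mean = 57/6 = 19/2
  (8-19/2)²=9/4
  (7-19/2)²=25/4
  (9-19/2)²=1/4
  (19-19/2)²=361/4
  (9-19/2)²=1/4
  (5-19/2)²=81/4
Σ(x-μ)² = 239/2
σ² = (239/2)/6 = 239/12

σ = √(239/12) ≈ 4.4628


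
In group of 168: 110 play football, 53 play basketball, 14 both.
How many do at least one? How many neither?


|A∪B| = 110+53-14 = 149
Neither = 168-149 = 19

At least one: 149; Neither: 19


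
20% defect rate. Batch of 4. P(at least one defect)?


P(all good) = (4/5)^4 = 256/625
P(≥1 defect) = 369/625

P = 369/625 ≈ 59.04%


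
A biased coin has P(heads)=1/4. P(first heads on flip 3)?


Geometric: P(X=3) = (1-p)^(k-1)×p = (3/4)^2×1/4 = 9/64

P(X=3) = 9/64 ≈ 14.06%


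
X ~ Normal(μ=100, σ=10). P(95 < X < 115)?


z₁=(95-100)/10=-0.5, z₂=(115-100)/10=1.5
P = Φ(1.5) - Φ(-0.5) = 0.933193 - 0.308538 = 0.624655 ≈ 0.6247

P(95 < X < 115) ≈ 0.6247


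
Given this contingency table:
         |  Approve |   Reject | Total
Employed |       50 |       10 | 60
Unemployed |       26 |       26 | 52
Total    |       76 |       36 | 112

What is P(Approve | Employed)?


P(Approve | Employed) = 50/(50+10) = 50/60 = 5/6

P(Approve|Employed) = 5/6 ≈ 83.33%


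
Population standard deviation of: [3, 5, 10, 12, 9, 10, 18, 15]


Mean = 82/8 = 41/4
  (3-41/4)²=841/16
  (5-41/4)²=441/16
  (10-41/4)²=1/16
  (12-41/4)²=49/16
  (9-41/4)²=25/16
  (10-41/4)²=1/16
  (18-41/4)²=961/16
  (15-41/4)²=361/16
Σ(x-μ)² = 335/2
σ² = (335/2)/8 = 335/16

σ = √(335/16) ≈ 4.5758


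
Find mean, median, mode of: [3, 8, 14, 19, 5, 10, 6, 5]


Sorted: [3, 5, 5, 6, 8, 10, 14, 19]
Mean = 70/8 = 35/4
Median = 7
Freq: {3: 1, 8: 1, 14: 1, 19: 1, 5: 2, 10: 1, 6: 1}
Mode: [5]

Mean=35/4, Median=7, Mode=5


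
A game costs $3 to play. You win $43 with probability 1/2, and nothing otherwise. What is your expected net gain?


E[gain] = (43-3)×1/2 + (-3)×1/2
= 20 - 3/2 = 37/2

Expected net gain = $37/2 ≈ $18.50


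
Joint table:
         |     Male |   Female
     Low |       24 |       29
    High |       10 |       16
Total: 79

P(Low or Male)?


P(Low∨Male) = P(Low) + P(Male) - P(Low∧Male)
= (53 + 34 - 24)/79 = 63/79

P = 63/79 ≈ 79.75%


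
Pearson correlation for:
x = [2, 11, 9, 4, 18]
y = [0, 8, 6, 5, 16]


n=5, Σx=44, Σy=35, Σxy=450, Σx²=546, Σy²=381
r = (5×450 - 44×35)/√((5×546 - 44²)(5×381 - 35²))
= 710/√(794×680) = 710/√539920 ≈ 710/734.7925 ≈ 0.9663

r ≈ 0.9663


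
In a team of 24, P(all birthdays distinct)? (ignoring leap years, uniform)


P(all different) = Π(365-i)/365 for i=0..23
= (365/365)×(364/365)×...×(342/365)
= 0.461656

P ≈ 0.4617 ≈ 46.17%


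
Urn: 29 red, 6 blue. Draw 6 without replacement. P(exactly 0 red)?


Hypergeometric: C(29,0)×C(6,6)/C(35,6)
= 1×1/1623160 = 1/1623160

P(X=0) = 1/1623160 ≈ 0.00%


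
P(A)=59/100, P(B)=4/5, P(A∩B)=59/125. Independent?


P(A)×P(B) = 59/125
P(A∩B) = 59/125
Equal ✓ → Independent

Yes, independent


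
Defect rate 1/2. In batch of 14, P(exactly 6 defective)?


Binomial: P(X=6) = C(14,6)×p^6×(1-p)^8
= 3003 × 1/64 × 1/256 = 3003/16384

P(X=6) = 3003/16384 ≈ 18.33%


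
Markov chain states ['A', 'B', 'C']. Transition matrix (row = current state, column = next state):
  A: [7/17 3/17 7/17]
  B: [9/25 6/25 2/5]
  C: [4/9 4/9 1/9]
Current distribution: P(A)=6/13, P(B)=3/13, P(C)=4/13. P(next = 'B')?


P(next=B) = Σᵢ P(now=i)×P(i→B)
= 6/13×3/17 + 3/13×6/25 + 4/13×4/9
= 18/221 + 18/325 + 16/117 = 13604/49725

P = 13604/49725 ≈ 0.2736


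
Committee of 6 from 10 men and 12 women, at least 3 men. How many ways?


Count by #men:
  3M,3W: C(10,3)×C(12,3)=26400
  4M,2W: C(10,4)×C(12,2)=13860
  5M,1W: C(10,5)×C(12,1)=3024
  6M,0W: C(10,6)×C(12,0)=210
Total = 43494

43494


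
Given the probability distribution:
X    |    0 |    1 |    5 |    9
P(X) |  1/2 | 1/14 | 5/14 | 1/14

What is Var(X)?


E[X] = 5/2
E[X²] = 207/14
Var(X) = E[X²] - (E[X])² = 207/14 - 25/4 = 239/28

Var(X) = 239/28 ≈ 8.5357


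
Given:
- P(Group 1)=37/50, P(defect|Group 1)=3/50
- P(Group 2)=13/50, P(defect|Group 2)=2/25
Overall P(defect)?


P(B) = Σ P(B|Aᵢ)×P(Aᵢ)
  3/50×37/50 = 111/2500
  2/25×13/50 = 13/625
Sum = 163/2500

P(defect) = 163/2500 ≈ 6.52%


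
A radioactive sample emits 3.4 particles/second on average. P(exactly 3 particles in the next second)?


Poisson(λ=3.4): P(X=3) = e^(-λ)×λ^k/k!
= e^(-3.4) × 3.4^3 / 3!
≈ 0.03337326996 × 39.304 / 6 ≈ 0.218617

P(X=3) ≈ 0.218617 ≈ 21.86%


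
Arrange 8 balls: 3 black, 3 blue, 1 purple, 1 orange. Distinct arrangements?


8!/(3!×3!×1!×1!) = 1120

1120


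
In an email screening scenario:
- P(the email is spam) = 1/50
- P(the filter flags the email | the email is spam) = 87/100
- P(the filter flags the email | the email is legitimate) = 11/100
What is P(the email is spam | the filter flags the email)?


Using Bayes' theorem:
P(A|B) = P(B|A)·P(A) / P(B)

P(the filter flags the email) = 87/100 × 1/50 + 11/100 × 49/50
= 87/5000 + 539/5000 = 313/2500

P(the email is spam|the filter flags the email) = (87/5000) / (313/2500) = 87/626

P(the email is spam|the filter flags the email) = 87/626 ≈ 13.90%


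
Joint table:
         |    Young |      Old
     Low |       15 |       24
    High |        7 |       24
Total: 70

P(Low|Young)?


P(Low|Young) = 15/(15+7) = 15/22

P = 15/22 ≈ 68.18%


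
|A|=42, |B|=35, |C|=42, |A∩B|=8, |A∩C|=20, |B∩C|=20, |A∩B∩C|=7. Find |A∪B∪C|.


|A∪B∪C| = 42+35+42-8-20-20+7 = 78

|A∪B∪C| = 78


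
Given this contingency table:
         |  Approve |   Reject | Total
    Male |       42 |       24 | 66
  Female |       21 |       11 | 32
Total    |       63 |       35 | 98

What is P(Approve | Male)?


P(Approve | Male) = 42/(42+24) = 42/66 = 7/11

P(Approve|Male) = 7/11 ≈ 63.64%


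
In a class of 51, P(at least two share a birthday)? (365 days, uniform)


P(all different) = Π(365-i)/365 for i=0..50
= 0.025568
P(match) = 1 - 0.025568 = 0.974432

P ≈ 0.9744 ≈ 97.44%


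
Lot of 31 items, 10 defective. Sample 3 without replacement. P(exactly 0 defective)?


Hypergeometric: C(10,0)×C(21,3)/C(31,3)
= 1×1330/4495 = 266/899

P(X=0) = 266/899 ≈ 29.59%


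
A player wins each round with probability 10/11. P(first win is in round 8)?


Geometric: P(X=8) = (1-p)^(k-1)×p = (1/11)^7×10/11 = 10/214358881

P(X=8) = 10/214358881 ≈ 0.00%


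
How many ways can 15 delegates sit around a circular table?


Circular arrangements of 15 distinct objects: fix one position to break rotational symmetry.
(n-1)! = 14! = 87178291200

87178291200


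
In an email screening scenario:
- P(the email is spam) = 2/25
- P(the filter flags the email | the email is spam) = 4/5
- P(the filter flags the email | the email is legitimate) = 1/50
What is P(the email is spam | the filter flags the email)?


Using Bayes' theorem:
P(A|B) = P(B|A)·P(A) / P(B)

P(the filter flags the email) = 4/5 × 2/25 + 1/50 × 23/25
= 8/125 + 23/1250 = 103/1250

P(the email is spam|the filter flags the email) = (8/125) / (103/1250) = 80/103

P(the email is spam|the filter flags the email) = 80/103 ≈ 77.67%


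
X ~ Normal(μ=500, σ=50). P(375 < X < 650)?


z₁=(375-500)/50=-2.5, z₂=(650-500)/50=3.0
P = Φ(3.0) - Φ(-2.5) = 0.998650 - 0.006210 = 0.992440 ≈ 0.9924

P(375 < X < 650) ≈ 0.9924


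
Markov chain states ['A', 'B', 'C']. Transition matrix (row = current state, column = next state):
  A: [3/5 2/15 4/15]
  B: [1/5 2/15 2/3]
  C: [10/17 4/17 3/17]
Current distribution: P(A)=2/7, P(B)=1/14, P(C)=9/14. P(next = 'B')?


P(next=B) = Σᵢ P(now=i)×P(i→B)
= 2/7×2/15 + 1/14×2/15 + 9/14×4/17
= 4/105 + 1/105 + 18/119 = 71/357

P = 71/357 ≈ 0.1989


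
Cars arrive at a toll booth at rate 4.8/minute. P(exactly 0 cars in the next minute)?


Poisson(λ=4.8): P(X=0) = e^(-λ)×λ^k/k!
= e^(-4.8) × 4.8^0 / 0!
≈ 0.008229747049 × 1 / 1 ≈ 0.008230

P(X=0) ≈ 0.008230 ≈ 0.82%


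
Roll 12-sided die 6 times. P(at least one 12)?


P(no 12)^6 = (11/12)^6 = 1771561/2985984
P(≥1) = 1 - 1771561/2985984 = 1214423/2985984

P = 1214423/2985984 ≈ 40.67%


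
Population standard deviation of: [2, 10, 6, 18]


Mean = 36/4 = 9
  (2-9)²=49
  (10-9)²=1
  (6-9)²=9
  (18-9)²=81
Σ(x-μ)² = 140
σ² = 140/4 = 35

σ = √(35) ≈ 5.9161


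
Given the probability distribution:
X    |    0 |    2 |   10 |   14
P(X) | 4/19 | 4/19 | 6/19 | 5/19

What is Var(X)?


E[X] = 138/19
E[X²] = 84
Var(X) = E[X²] - (E[X])² = 84 - 19044/361 = 11280/361

Var(X) = 11280/361 ≈ 31.2465


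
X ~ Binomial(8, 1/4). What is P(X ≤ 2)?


P(X ≤ 2) = Σ P(X=i) for i=0..2
P(X=0) = 6561/65536
P(X=1) = 2187/8192
P(X=2) = 5103/16384
Sum = 44469/65536

P(X ≤ 2) = 44469/65536 ≈ 67.85%


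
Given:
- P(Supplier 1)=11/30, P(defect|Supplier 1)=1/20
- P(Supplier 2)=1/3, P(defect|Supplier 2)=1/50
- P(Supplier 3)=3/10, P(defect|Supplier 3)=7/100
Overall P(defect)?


P(B) = Σ P(B|Aᵢ)×P(Aᵢ)
  1/20×11/30 = 11/600
  1/50×1/3 = 1/150
  7/100×3/10 = 21/1000
Sum = 23/500

P(defect) = 23/500 ≈ 4.60%


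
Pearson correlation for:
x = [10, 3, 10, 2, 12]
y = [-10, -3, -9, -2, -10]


n=5, Σx=37, Σy=-34, Σxy=-323, Σx²=357, Σy²=294
r = (5×(-323) - 37×(-34))/√((5×357 - 37²)(5×294 - (-34)²))
= -357/√(416×314) = -357/√130624 ≈ -357/361.4194 ≈ -0.9878

r ≈ -0.9878


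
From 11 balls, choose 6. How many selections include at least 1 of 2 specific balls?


Complement: C(11,6) - C(9,6) = 462 - 84 = 378

378


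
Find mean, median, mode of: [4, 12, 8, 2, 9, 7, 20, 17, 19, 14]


Sorted: [2, 4, 7, 8, 9, 12, 14, 17, 19, 20]
Mean = 112/10 = 56/5
Median = 21/2
Freq: {4: 1, 12: 1, 8: 1, 2: 1, 9: 1, 7: 1, 20: 1, 17: 1, 19: 1, 14: 1}
Mode: No mode

Mean=56/5, Median=21/2, Mode=No mode


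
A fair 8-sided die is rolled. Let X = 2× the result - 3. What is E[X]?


E[die] = (1+8)/2 = 9/2
E[X] = 2×9/2 - 3 = 6

E[X] = 6


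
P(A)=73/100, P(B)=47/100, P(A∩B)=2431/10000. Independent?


P(A)×P(B) = 3431/10000
P(A∩B) = 2431/10000
Not equal → NOT independent

No, not independent


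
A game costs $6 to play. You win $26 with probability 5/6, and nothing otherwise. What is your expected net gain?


E[gain] = (26-6)×5/6 + (-6)×1/6
= 50/3 - 1 = 47/3

Expected net gain = $47/3 ≈ $15.67


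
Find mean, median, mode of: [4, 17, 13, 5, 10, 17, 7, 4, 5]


Sorted: [4, 4, 5, 5, 7, 10, 13, 17, 17]
Mean = 82/9
Median = 7
Freq: {4: 2, 17: 2, 13: 1, 5: 2, 10: 1, 7: 1}
Mode: [4, 5, 17]

Mean=82/9, Median=7, Mode=[4, 5, 17]


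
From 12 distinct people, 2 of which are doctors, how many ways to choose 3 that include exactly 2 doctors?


Choose 2 of the 2 doctors and 1 of the other 10 people:
C(2,2)×C(10,1) = 1×10 = 10

10


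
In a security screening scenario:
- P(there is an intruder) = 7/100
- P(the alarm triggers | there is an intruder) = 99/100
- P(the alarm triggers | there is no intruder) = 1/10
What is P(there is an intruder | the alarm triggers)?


Using Bayes' theorem:
P(A|B) = P(B|A)·P(A) / P(B)

P(the alarm triggers) = 99/100 × 7/100 + 1/10 × 93/100
= 693/10000 + 93/1000 = 1623/10000

P(there is an intruder|the alarm triggers) = (693/10000) / (1623/10000) = 231/541

P(there is an intruder|the alarm triggers) = 231/541 ≈ 42.70%


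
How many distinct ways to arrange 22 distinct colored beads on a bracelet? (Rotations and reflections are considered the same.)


Free circular arrangements: rotations and reflections both identified.
(n-1)!/2 = 21!/2 = 51090942171709440000/2 = 25545471085854720000

25545471085854720000


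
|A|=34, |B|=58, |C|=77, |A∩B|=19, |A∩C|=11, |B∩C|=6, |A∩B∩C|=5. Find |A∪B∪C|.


|A∪B∪C| = 34+58+77-19-11-6+5 = 138

|A∪B∪C| = 138


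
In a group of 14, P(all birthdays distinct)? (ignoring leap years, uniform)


P(all different) = Π(365-i)/365 for i=0..13
= (365/365)×(364/365)×...×(352/365)
= 0.776897

P ≈ 0.7769 ≈ 77.69%


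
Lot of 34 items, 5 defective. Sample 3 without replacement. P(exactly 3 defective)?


Hypergeometric: C(5,3)×C(29,0)/C(34,3)
= 10×1/5984 = 5/2992

P(X=3) = 5/2992 ≈ 0.17%


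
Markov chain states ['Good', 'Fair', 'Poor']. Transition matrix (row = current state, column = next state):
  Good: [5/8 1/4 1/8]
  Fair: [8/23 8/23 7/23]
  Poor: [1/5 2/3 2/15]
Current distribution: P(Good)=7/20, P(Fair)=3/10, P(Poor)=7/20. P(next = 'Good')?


P(next=Good) = Σᵢ P(now=i)×P(i→Good)
= 7/20×5/8 + 3/10×8/23 + 7/20×1/5
= 7/32 + 12/115 + 7/100 = 7233/18400

P = 7233/18400 ≈ 0.3931


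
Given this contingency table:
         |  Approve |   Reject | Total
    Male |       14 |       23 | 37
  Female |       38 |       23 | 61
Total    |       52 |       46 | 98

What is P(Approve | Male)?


P(Approve | Male) = 14/(14+23) = 14/37

P(Approve|Male) = 14/37 ≈ 37.84%


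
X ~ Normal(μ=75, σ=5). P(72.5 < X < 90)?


z₁=(72.5-75)/5=-0.5, z₂=(90-75)/5=3.0
P = Φ(3.0) - Φ(-0.5) = 0.998650 - 0.308538 = 0.690112 ≈ 0.6901

P(72.5 < X < 90) ≈ 0.6901


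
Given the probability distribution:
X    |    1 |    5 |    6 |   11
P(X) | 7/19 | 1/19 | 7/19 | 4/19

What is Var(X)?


E[X] = 98/19
E[X²] = 768/19
Var(X) = E[X²] - (E[X])² = 768/19 - 9604/361 = 4988/361

Var(X) = 4988/361 ≈ 13.8172


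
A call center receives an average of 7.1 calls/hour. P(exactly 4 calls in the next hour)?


Poisson(λ=7.1): P(X=4) = e^(-λ)×λ^k/k!
= e^(-7.1) × 7.1^4 / 4!
≈ 0.0008251049233 × 2541.1681 / 24 ≈ 0.087364

P(X=4) ≈ 0.087364 ≈ 8.74%


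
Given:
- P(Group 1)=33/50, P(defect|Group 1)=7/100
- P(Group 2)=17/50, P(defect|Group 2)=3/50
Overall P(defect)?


P(B) = Σ P(B|Aᵢ)×P(Aᵢ)
  7/100×33/50 = 231/5000
  3/50×17/50 = 51/2500
Sum = 333/5000

P(defect) = 333/5000 ≈ 6.66%


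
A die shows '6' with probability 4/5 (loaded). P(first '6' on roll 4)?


Geometric: P(X=4) = (1-p)^(k-1)×p = (1/5)^3×4/5 = 4/625

P(X=4) = 4/625 ≈ 0.64%


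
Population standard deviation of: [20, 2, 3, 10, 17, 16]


Mean = 68/6 = 34/3
  (20-34/3)²=676/9
  (2-34/3)²=784/9
  (3-34/3)²=625/9
  (10-34/3)²=16/9
  (17-34/3)²=289/9
  (16-34/3)²=196/9
Σ(x-μ)² = 862/3
σ² = (862/3)/6 = 431/9

σ = √(431/9) ≈ 6.9202


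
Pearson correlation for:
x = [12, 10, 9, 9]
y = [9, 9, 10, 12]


n=4, Σx=40, Σy=40, Σxy=396, Σx²=406, Σy²=406
r = (4×396 - 40×40)/√((4×406 - 40²)(4×406 - 40²))
= -16/√(24×24) = -16/√576 ≈ -16/24.0000 ≈ -0.6667

r ≈ -0.6667


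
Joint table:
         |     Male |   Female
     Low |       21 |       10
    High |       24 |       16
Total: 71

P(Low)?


P(Low) = (21+10)/71 = 31/71

P(Low) = 31/71 ≈ 43.66%


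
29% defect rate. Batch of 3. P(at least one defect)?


P(all good) = (71/100)^3 = 357911/1000000
P(≥1 defect) = 642089/1000000

P = 642089/1000000 ≈ 64.21%


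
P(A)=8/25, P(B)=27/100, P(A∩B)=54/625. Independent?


P(A)×P(B) = 54/625
P(A∩B) = 54/625
Equal ✓ → Independent

Yes, independent


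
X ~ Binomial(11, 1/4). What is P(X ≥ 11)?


P(X ≥ 11) = Σ P(X=i) for i=11..11
P(X=11) = 1/4194304
Sum = 1/4194304

P(X ≥ 11) = 1/4194304 ≈ 0.00%


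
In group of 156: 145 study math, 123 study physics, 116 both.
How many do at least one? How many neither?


|A∪B| = 145+123-116 = 152
Neither = 156-152 = 4

At least one: 152; Neither: 4


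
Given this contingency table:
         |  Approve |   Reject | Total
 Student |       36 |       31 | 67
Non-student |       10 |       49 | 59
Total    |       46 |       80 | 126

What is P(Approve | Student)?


P(Approve | Student) = 36/(36+31) = 36/67

P(Approve|Student) = 36/67 ≈ 53.73%


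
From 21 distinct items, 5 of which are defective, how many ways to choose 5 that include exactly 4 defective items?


Choose 4 of the 5 defective items and 1 of the other 16 items:
C(5,4)×C(16,1) = 5×16 = 80

80


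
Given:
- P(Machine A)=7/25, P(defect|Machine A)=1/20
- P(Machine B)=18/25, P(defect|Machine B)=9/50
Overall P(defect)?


P(B) = Σ P(B|Aᵢ)×P(Aᵢ)
  1/20×7/25 = 7/500
  9/50×18/25 = 81/625
Sum = 359/2500

P(defect) = 359/2500 ≈ 14.36%


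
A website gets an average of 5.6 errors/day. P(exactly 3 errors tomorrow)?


Poisson(λ=5.6): P(X=3) = e^(-λ)×λ^k/k!
= e^(-5.6) × 5.6^3 / 3!
≈ 0.003697863716 × 175.616 / 6 ≈ 0.108234

P(X=3) ≈ 0.108234 ≈ 10.82%


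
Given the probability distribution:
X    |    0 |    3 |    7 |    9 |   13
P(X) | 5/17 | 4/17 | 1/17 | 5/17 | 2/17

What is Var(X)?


E[X] = 90/17
E[X²] = 828/17
Var(X) = E[X²] - (E[X])² = 828/17 - 8100/289 = 5976/289

Var(X) = 5976/289 ≈ 20.6782


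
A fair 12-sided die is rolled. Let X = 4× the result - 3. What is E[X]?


E[die] = (1+12)/2 = 13/2
E[X] = 4×13/2 - 3 = 23

E[X] = 23


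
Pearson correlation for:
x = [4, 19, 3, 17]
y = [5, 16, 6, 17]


n=4, Σx=43, Σy=44, Σxy=631, Σx²=675, Σy²=606
r = (4×631 - 43×44)/√((4×675 - 43²)(4×606 - 44²))
= 632/√(851×488) = 632/√415288 ≈ 632/644.4284 ≈ 0.9807

r ≈ 0.9807


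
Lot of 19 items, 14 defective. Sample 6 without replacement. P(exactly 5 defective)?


Hypergeometric: C(14,5)×C(5,1)/C(19,6)
= 2002×5/27132 = 715/1938

P(X=5) = 715/1938 ≈ 36.89%


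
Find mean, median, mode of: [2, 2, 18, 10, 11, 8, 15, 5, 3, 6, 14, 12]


Sorted: [2, 2, 3, 5, 6, 8, 10, 11, 12, 14, 15, 18]
Mean = 106/12 = 53/6
Median = 9
Freq: {2: 2, 18: 1, 10: 1, 11: 1, 8: 1, 15: 1, 5: 1, 3: 1, 6: 1, 14: 1, 12: 1}
Mode: [2]

Mean=53/6, Median=9, Mode=2


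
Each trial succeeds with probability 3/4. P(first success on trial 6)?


Geometric: P(X=6) = (1-p)^(k-1)×p = (1/4)^5×3/4 = 3/4096

P(X=6) = 3/4096 ≈ 0.07%


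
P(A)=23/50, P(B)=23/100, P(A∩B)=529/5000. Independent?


P(A)×P(B) = 529/5000
P(A∩B) = 529/5000
Equal ✓ → Independent

Yes, independent


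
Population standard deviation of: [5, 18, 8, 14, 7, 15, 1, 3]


Mean = 71/8
  (5-71/8)²=961/64
  (18-71/8)²=5329/64
  (8-71/8)²=49/64
  (14-71/8)²=1681/64
  (7-71/8)²=225/64
  (15-71/8)²=2401/64
  (1-71/8)²=3969/64
  (3-71/8)²=2209/64
Σ(x-μ)² = 2103/8
σ² = (2103/8)/8 = 2103/64

σ = √(2103/64) ≈ 5.7323


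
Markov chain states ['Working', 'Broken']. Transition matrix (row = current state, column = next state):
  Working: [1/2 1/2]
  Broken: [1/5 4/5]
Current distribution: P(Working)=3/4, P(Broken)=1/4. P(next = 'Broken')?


P(next=Broken) = Σᵢ P(now=i)×P(i→Broken)
= 3/4×1/2 + 1/4×4/5
= 3/8 + 1/5 = 23/40

P = 23/40 ≈ 0.5750


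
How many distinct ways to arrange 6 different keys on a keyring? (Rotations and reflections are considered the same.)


Free circular arrangements: rotations and reflections both identified.
(n-1)!/2 = 5!/2 = 120/2 = 60

60


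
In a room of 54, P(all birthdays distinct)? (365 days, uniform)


P(all different) = Π(365-i)/365 for i=0..53
= (365/365)×(364/365)×...×(312/365)
= 0.016123

P ≈ 0.0161 ≈ 1.61%


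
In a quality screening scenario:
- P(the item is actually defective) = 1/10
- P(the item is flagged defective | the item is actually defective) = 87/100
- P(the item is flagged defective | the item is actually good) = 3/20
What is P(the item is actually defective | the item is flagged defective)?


Using Bayes' theorem:
P(A|B) = P(B|A)·P(A) / P(B)

P(the item is flagged defective) = 87/100 × 1/10 + 3/20 × 9/10
= 87/1000 + 27/200 = 111/500

P(the item is actually defective|the item is flagged defective) = (87/1000) / (111/500) = 29/74

P(the item is actually defective|the item is flagged defective) = 29/74 ≈ 39.19%


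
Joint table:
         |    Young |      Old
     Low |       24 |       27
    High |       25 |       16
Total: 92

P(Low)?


P(Low) = (24+27)/92 = 51/92

P(Low) = 51/92 ≈ 55.43%


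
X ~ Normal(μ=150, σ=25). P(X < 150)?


z = (150-150)/25 = 0.0
P(Z < 0.0) = 0.5000

P(X < 150) ≈ 0.5000


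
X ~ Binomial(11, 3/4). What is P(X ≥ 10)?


P(X ≥ 10) = Σ P(X=i) for i=10..11
P(X=10) = 649539/4194304
P(X=11) = 177147/4194304
Sum = 413343/2097152

P(X ≥ 10) = 413343/2097152 ≈ 19.71%


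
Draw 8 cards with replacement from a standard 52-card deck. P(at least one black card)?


P(not a black card) = 26/52 = 1/2
P(none in 8 draws) = (1/2)^8 = 1/256
P(≥1 black card) = 1 - 1/256 = 255/256

P = 255/256 ≈ 99.61%


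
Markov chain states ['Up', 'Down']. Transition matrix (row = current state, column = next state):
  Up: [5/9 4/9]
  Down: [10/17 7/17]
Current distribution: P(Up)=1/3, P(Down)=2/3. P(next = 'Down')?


P(next=Down) = Σᵢ P(now=i)×P(i→Down)
= 1/3×4/9 + 2/3×7/17
= 4/27 + 14/51 = 194/459

P = 194/459 ≈ 0.4227


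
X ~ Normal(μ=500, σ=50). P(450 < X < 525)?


z₁=(450-500)/50=-1.0, z₂=(525-500)/50=0.5
P = Φ(0.5) - Φ(-1.0) = 0.691462 - 0.158655 = 0.532807 ≈ 0.5328

P(450 < X < 525) ≈ 0.5328
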